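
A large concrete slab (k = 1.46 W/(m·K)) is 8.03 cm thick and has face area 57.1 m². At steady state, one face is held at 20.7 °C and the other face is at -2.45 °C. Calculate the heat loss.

Q = kA·ΔT/L = 1.46 × 57.1 × |20.7 °C − -2.45 °C| / 0.0803 = 24000 W

Q = 24.0 kW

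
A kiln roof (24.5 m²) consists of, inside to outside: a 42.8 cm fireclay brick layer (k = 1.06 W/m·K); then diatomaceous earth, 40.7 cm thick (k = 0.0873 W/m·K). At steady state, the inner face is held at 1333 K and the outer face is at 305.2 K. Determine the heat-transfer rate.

Q = 4970 W

Treat each layer as a resistance in series:
  R_fireclay brick = L/(kA) = 0.428/(1.06·24.5) = 0.01648 K/W
  R_diatomaceous earth = L/(kA) = 0.407/(0.0873·24.5) = 0.1903 K/W
ΣR = 0.01648 + 0.1903 = 0.2068 K/W
Q = ΔT/ΣR = (1333 K − 305.2 K)/0.2068 = 4970 W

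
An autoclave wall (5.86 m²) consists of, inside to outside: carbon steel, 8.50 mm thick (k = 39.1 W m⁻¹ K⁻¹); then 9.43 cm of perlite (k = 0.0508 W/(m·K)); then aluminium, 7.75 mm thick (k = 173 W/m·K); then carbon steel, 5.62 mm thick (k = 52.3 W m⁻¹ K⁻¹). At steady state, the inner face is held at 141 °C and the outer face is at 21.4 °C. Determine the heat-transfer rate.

Series thermal resistances, inner to outer:
  R_carbon steel = L/(kA) = 0.00850/(39.1·5.86) = 3.710×10^-5 K/W
  R_perlite = L/(kA) = 0.0943/(0.0508·5.86) = 0.3168 K/W
  R_aluminium = L/(kA) = 0.00775/(173·5.86) = 7.645×10^-6 K/W
  R_carbon steel = L/(kA) = 0.00562/(52.3·5.86) = 1.834×10^-5 K/W
ΣR = 3.710×10^-5 + 0.3168 + 7.645×10^-6 + 1.834×10^-5 = 0.3169 K/W
Q = ΔT/ΣR = (141 °C − 21.4 °C)/0.3169 = 377 W

Q = 377 W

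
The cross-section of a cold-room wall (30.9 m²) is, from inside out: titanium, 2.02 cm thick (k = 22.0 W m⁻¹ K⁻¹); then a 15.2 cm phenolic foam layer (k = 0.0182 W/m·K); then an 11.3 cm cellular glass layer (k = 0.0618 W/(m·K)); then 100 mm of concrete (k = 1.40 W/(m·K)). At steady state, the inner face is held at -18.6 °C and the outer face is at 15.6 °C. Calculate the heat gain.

Resistance network (inner→outer):
  R_titanium = L/(kA) = 0.0202/(22.0·30.9) = 2.971×10^-5 K/W
  R_phenolic foam = L/(kA) = 0.152/(0.0182·30.9) = 0.2703 K/W
  R_cellular glass = L/(kA) = 0.113/(0.0618·30.9) = 0.05917 K/W
  R_concrete = L/(kA) = 0.100/(1.40·30.9) = 0.002312 K/W
ΣR = 2.971×10^-5 + 0.2703 + 0.05917 + 0.002312 = 0.3318 K/W
Q = ΔT/ΣR = (-18.6 °C − 15.6 °C)/0.3318 = -103 W
(Negative Q ⇒ heat flows inward; heat gain = 103 W.)

Q = 103 W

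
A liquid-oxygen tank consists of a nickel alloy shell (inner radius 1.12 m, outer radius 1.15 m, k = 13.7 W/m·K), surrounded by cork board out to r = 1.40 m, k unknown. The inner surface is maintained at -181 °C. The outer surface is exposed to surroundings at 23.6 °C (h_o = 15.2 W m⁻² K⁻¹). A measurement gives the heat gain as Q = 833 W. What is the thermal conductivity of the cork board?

ΣR = ΔT/Q = |-181 − 23.6|/833 = 0.2456 K/W
Known resistances:
  R_nickel alloy = (1/1.12 − 1/1.15)/(4πk) = 0.02329/(4π·13.7) = 1.353×10^-4 K/W
  R_conv,out = 1/(4πr²h) = 1/(4π·1.40²·15.2) = 0.002671 K/W
R_cork board = ΣR − ΣR_known = 0.2456 − 0.002806 = 0.2428 K/W
(1/r₁−1/r₂)/(4πk) = 0.2428 ⇒ k = 0.1553/(4π·0.2428) = 0.0509 W/m·K

k = 0.0509 W/m·K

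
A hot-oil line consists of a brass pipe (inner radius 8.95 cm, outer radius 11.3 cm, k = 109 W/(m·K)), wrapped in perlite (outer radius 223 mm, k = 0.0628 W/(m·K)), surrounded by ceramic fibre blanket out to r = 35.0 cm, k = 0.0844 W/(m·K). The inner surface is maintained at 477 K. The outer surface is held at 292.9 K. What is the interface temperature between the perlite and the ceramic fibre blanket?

T = 353.7 K

Series thermal resistances, inner to outer:
  R'_brass = ln(0.113/0.0895)/(2πk) = 0.2331/(2π·109) = 3.404×10^-4 m·K/W
  R'_perlite = ln(0.223/0.113)/(2πk) = 0.6798/(2π·0.0628) = 1.723 m·K/W
  R'_ceramic fibre blanket = ln(0.350/0.223)/(2πk) = 0.4508/(2π·0.0844) = 0.8500 m·K/W
ΣR = 3.404×10^-4 + 1.723 + 0.8500 = 2.573 m·K/W
Q' = ΔT/ΣR = (477 K − 292.9 K)/2.573 = 71.55 W/m
From the inner boundary to the perlite/ceramic fibre blanket interface, ΣR_partial = 1.723 m·K/W.
T_interface = T_in − Q'·ΣR_partial = 477 K − (71.55)(1.723) = 353.7 K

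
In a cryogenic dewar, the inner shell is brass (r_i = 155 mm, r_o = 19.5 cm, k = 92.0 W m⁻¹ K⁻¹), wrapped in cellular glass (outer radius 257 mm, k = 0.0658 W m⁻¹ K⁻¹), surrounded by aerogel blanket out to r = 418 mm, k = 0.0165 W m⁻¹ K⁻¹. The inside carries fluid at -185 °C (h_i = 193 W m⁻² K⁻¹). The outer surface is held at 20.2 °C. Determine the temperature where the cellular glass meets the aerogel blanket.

Resistance network (inner→outer):
  R_conv,in = 1/(4πr²h) = 1/(4π·0.155²·193) = 0.01716 K/W
  R_brass = (1/0.155 − 1/0.195)/(4πk) = 1.323/(4π·92.0) = 0.001145 K/W
  R_cellular glass = (1/0.195 − 1/0.257)/(4πk) = 1.237/(4π·0.0658) = 1.496 K/W
  R_aerogel blanket = (1/0.257 − 1/0.418)/(4πk) = 1.499/(4π·0.0165) = 7.228 K/W
ΣR = 0.01716 + 0.001145 + 1.496 + 7.228 = 8.742 K/W
Q = ΔT/ΣR = (-185 °C − 20.2 °C)/8.742 = -23.47 W
From the inner boundary to the cellular glass/aerogel blanket interface, ΣR_partial = 1.514 K/W.
T_interface = T_in − Q·ΣR_partial = -185 °C − (-23.47)(1.514) = -149 °C

T = -149 °C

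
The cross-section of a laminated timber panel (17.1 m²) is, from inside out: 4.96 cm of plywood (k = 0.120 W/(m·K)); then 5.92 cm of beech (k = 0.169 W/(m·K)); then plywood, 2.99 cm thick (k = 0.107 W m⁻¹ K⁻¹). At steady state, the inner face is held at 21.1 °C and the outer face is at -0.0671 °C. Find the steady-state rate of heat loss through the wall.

Q = 347 W

Series thermal resistances, inner to outer:
  R_plywood = L/(kA) = 0.0496/(0.120·17.1) = 0.02417 K/W
  R_beech = L/(kA) = 0.0592/(0.169·17.1) = 0.02049 K/W
  R_plywood = L/(kA) = 0.0299/(0.107·17.1) = 0.01634 K/W
ΣR = 0.02417 + 0.02049 + 0.01634 = 0.06100 K/W
Q = ΔT/ΣR = (21.1 °C − -0.0671 °C)/0.06100 = 347 W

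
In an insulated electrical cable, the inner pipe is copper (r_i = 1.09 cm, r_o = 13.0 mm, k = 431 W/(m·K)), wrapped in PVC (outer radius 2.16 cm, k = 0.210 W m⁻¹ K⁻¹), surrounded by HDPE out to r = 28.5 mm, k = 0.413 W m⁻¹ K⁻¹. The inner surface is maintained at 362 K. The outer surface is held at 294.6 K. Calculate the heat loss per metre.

Q' = 137 W/m

Treat each layer as a resistance in series:
  R'_copper = ln(0.0130/0.0109)/(2πk) = 0.1762/(2π·431) = 6.506×10^-5 m·K/W
  R'_PVC = ln(0.0216/0.0130)/(2πk) = 0.5077/(2π·0.210) = 0.3848 m·K/W
  R'_HDPE = ln(0.0285/0.0216)/(2πk) = 0.2772/(2π·0.413) = 0.1068 m·K/W
ΣR = 6.506×10^-5 + 0.3848 + 0.1068 = 0.4917 m·K/W
Q' = ΔT/ΣR = (362 K − 294.6 K)/0.4917 = 137 W/m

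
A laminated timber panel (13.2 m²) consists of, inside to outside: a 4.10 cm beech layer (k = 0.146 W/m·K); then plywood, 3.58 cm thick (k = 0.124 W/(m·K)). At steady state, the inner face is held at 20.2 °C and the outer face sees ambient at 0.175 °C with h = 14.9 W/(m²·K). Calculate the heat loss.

Q = 415 W

Treat each layer as a resistance in series:
  R_beech = L/(kA) = 0.0410/(0.146·13.2) = 0.02127 K/W
  R_plywood = L/(kA) = 0.0358/(0.124·13.2) = 0.02187 K/W
  R_conv,out = 1/(hA) = 1/(14.9·13.2) = 0.005084 K/W
ΣR = 0.02127 + 0.02187 + 0.005084 = 0.04822 K/W
Q = ΔT/ΣR = (20.2 °C − 0.175 °C)/0.04822 = 415 W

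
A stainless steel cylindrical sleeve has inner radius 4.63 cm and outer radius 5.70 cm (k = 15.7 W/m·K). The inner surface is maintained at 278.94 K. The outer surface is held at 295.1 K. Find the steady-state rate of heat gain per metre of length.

Q' = 7.67 kW/m

Q' = 2πk·ΔT/ln(r₂/r₁) = 2π × 15.7 × 16.16 / ln(0.0570/0.0463) = 7670 W/m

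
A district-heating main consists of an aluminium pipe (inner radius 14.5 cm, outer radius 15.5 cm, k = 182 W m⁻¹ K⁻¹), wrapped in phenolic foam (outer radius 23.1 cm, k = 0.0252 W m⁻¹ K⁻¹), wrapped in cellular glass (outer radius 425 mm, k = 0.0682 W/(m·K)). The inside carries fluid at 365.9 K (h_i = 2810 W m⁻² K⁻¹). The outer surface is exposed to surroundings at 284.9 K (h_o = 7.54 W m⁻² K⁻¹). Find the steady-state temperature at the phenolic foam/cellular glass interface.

Resistance network (inner→outer):
  R'_conv,in = 1/(2πr h) = 1/(2π·0.145·2810) = 3.906×10^-4 m·K/W
  R'_aluminium = ln(0.155/0.145)/(2πk) = 0.06669/(2π·182) = 5.832×10^-5 m·K/W
  R'_phenolic foam = ln(0.231/0.155)/(2πk) = 0.3990/(2π·0.0252) = 2.520 m·K/W
  R'_cellular glass = ln(0.425/0.231)/(2πk) = 0.6097/(2π·0.0682) = 1.423 m·K/W
  R'_conv,out = 1/(2πr h) = 1/(2π·0.425·7.54) = 0.04967 m·K/W
ΣR = 3.906×10^-4 + 5.832×10^-5 + 2.520 + 1.423 + 0.04967 = 3.993 m·K/W
Q' = ΔT/ΣR = (365.9 K − 284.9 K)/3.993 = 20.29 W/m
From the inner boundary to the phenolic foam/cellular glass interface, ΣR_partial = 2.520 m·K/W.
T_interface = T_in − Q'·ΣR_partial = 365.9 K − (20.29)(2.520) = 314.8 K

T = 314.8 K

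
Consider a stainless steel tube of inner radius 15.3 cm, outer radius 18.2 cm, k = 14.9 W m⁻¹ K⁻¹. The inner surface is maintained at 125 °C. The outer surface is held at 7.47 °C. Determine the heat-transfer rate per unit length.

Q' = 63400 W/m

Q' = 2πk·ΔT/ln(r₂/r₁) = 2π × 14.9 × 117.53 / ln(0.182/0.153) = 63400 W/m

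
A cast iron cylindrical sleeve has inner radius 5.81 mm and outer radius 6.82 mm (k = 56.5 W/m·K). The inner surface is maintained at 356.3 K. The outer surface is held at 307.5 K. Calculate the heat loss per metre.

Q' = 1.08×10^5 W/m

Q' = 2πk·ΔT/ln(r₂/r₁) = 2π × 56.5 × 48.8 / ln(0.00682/0.00581) = 1.08×10^5 W/m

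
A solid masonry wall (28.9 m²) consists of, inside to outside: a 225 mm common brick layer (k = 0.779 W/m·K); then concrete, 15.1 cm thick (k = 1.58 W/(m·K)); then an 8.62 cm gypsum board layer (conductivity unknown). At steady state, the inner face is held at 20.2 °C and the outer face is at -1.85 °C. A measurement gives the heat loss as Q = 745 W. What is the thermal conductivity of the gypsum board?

ΣR = ΔT/Q = |20.2 − -1.85|/745 = 0.02960 K/W
Known resistances:
  R_common brick = L/(kA) = 0.225/(0.779·28.9) = 0.009994 K/W
  R_concrete = L/(kA) = 0.151/(1.58·28.9) = 0.003307 K/W
R_gypsum board = ΣR − ΣR_known = 0.02960 − 0.01330 = 0.01630 K/W
L/(kA) = 0.01630 ⇒ k = 0.0862/(0.01630·28.9) = 0.183 W/m·K

k = 0.183 W/m·K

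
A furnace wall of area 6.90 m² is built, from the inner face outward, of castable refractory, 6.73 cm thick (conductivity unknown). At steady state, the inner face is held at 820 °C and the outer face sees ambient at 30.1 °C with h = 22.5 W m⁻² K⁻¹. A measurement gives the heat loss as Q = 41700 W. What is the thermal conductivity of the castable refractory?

ΣR = ΔT/Q = |820 − 30.1|/41700 = 0.01894 K/W
Known resistances:
  R_conv,out = 1/(hA) = 1/(22.5·6.90) = 0.006441 K/W
R_castable refractory = ΣR − ΣR_known = 0.01894 − 0.006441 = 0.01250 K/W
L/(kA) = 0.01250 ⇒ k = 0.0673/(0.01250·6.90) = 0.780 W/m·K

k = 0.780 W/m·K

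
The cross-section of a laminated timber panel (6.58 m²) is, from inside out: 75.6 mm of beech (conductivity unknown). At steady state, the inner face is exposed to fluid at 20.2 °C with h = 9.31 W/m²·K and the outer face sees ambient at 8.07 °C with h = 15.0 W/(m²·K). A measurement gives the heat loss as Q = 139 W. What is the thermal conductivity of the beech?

ΣR = ΔT/Q = |20.2 − 8.07|/139 = 0.08727 K/W
Known resistances:
  R_conv,in = 1/(hA) = 1/(9.31·6.58) = 0.01632 K/W
  R_conv,out = 1/(hA) = 1/(15.0·6.58) = 0.01013 K/W
R_beech = ΣR − ΣR_known = 0.08727 − 0.02645 = 0.06082 K/W
L/(kA) = 0.06082 ⇒ k = 0.0756/(0.06082·6.58) = 0.189 W/m·K

k = 0.189 W/m·K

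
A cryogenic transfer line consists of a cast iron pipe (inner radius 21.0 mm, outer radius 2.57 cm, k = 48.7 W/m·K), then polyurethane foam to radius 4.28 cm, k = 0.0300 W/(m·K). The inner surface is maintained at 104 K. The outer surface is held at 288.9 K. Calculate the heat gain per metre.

Treat each layer as a resistance in series:
  R'_cast iron = ln(0.0257/0.0210)/(2πk) = 0.2020/(2π·48.7) = 6.600×10^-4 m·K/W
  R'_polyurethane foam = ln(0.0428/0.0257)/(2πk) = 0.5100/(2π·0.0300) = 2.706 m·K/W
ΣR = 6.600×10^-4 + 2.706 = 2.707 m·K/W
Q' = ΔT/ΣR = (104 K − 288.9 K)/2.707 = -68.3 W/m
(Negative Q' ⇒ heat flows inward; heat gain = 68.3 W/m.)

Q' = 68.3 W/m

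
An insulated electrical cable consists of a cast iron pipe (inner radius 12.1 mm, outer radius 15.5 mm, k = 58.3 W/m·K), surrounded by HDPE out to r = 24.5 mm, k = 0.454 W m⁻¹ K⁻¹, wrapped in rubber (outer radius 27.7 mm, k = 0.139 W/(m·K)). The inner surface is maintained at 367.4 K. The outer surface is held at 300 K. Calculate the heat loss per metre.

Q' = 223 W/m

Resistance network (inner→outer):
  R'_cast iron = ln(0.0155/0.0121)/(2πk) = 0.2476/(2π·58.3) = 6.760×10^-4 m·K/W
  R'_HDPE = ln(0.0245/0.0155)/(2πk) = 0.4578/(2π·0.454) = 0.1605 m·K/W
  R'_rubber = ln(0.0277/0.0245)/(2πk) = 0.1228/(2π·0.139) = 0.1406 m·K/W
ΣR = 6.760×10^-4 + 0.1605 + 0.1406 = 0.3018 m·K/W
Q' = ΔT/ΣR = (367.4 K − 300 K)/0.3018 = 223 W/m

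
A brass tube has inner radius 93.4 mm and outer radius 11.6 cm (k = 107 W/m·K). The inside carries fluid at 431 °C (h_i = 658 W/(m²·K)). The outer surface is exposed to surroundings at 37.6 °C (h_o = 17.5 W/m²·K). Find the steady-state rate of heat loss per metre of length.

Q' = 4.84 kW/m

Resistance network (inner→outer):
  R'_conv,in = 1/(2πr h) = 1/(2π·0.0934·658) = 0.002590 m·K/W
  R'_brass = ln(0.116/0.0934)/(2πk) = 0.2167/(2π·107) = 3.223×10^-4 m·K/W
  R'_conv,out = 1/(2πr h) = 1/(2π·0.116·17.5) = 0.07840 m·K/W
ΣR = 0.002590 + 3.223×10^-4 + 0.07840 = 0.08131 m·K/W
Q' = ΔT/ΣR = (431 °C − 37.6 °C)/0.08131 = 4840 W/m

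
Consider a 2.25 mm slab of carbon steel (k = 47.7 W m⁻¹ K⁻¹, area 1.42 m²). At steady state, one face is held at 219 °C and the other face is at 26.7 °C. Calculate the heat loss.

Q = 5790 kW

Q = kA·ΔT/L = 47.7 × 1.42 × |219 °C − 26.7 °C| / 0.00225 = 5.79×10^6 W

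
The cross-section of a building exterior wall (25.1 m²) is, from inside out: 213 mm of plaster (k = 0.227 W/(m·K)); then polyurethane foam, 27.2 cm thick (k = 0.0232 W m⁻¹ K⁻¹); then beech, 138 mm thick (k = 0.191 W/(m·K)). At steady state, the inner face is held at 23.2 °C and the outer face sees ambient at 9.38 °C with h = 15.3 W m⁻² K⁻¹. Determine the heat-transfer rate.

Q = 25.8 W

Resistance network (inner→outer):
  R_plaster = L/(kA) = 0.213/(0.227·25.1) = 0.03738 K/W
  R_polyurethane foam = L/(kA) = 0.272/(0.0232·25.1) = 0.4671 K/W
  R_beech = L/(kA) = 0.138/(0.191·25.1) = 0.02879 K/W
  R_conv,out = 1/(hA) = 1/(15.3·25.1) = 0.002604 K/W
ΣR = 0.03738 + 0.4671 + 0.02879 + 0.002604 = 0.5359 K/W
Q = ΔT/ΣR = (23.2 °C − 9.38 °C)/0.5359 = 25.8 W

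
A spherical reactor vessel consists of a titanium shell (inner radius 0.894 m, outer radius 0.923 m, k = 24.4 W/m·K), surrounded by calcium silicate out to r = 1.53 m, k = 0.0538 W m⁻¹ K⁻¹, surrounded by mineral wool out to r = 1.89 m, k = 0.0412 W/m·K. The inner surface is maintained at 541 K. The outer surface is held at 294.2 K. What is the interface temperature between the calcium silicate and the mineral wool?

Series thermal resistances, inner to outer:
  R_titanium = (1/0.894 − 1/0.923)/(4πk) = 0.03514/(4π·24.4) = 1.146×10^-4 K/W
  R_calcium silicate = (1/0.923 − 1/1.53)/(4πk) = 0.4298/(4π·0.0538) = 0.6358 K/W
  R_mineral wool = (1/1.53 − 1/1.89)/(4πk) = 0.1245/(4π·0.0412) = 0.2405 K/W
ΣR = 1.146×10^-4 + 0.6358 + 0.2405 = 0.8764 K/W
Q = ΔT/ΣR = (541 K − 294.2 K)/0.8764 = 281.6 W
From the inner boundary to the calcium silicate/mineral wool interface, ΣR_partial = 0.6359 K/W.
T_interface = T_in − Q·ΣR_partial = 541 K − (281.6)(0.6359) = 361.9 K

T = 361.9 K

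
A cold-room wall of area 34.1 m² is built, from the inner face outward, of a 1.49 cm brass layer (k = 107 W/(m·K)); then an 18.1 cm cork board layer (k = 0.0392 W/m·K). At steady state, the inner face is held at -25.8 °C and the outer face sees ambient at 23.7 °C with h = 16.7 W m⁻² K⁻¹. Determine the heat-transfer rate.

Q = 361 W

Resistance network (inner→outer):
  R_brass = L/(kA) = 0.0149/(107·34.1) = 4.084×10^-6 K/W
  R_cork board = L/(kA) = 0.181/(0.0392·34.1) = 0.1354 K/W
  R_conv,out = 1/(hA) = 1/(16.7·34.1) = 0.001756 K/W
ΣR = 4.084×10^-6 + 0.1354 + 0.001756 = 0.1372 K/W
Q = ΔT/ΣR = (-25.8 °C − 23.7 °C)/0.1372 = -361 W
(Negative Q ⇒ heat flows inward; heat gain = 361 W.)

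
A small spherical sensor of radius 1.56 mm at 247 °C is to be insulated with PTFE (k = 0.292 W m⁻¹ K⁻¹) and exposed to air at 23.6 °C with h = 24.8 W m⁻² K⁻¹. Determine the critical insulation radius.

For a sphere, r_cr = 2k_ins/h = 2·0.292/24.8 = 0.0235 m = 2.35 cm

r_cr = 2.35 cm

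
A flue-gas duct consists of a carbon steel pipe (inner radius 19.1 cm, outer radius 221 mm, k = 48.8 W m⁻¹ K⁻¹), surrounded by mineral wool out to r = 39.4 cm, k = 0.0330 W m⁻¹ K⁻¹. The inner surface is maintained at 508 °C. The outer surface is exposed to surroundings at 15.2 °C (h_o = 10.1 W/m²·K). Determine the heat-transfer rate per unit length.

Q' = 174 W/m

Resistance network (inner→outer):
  R'_carbon steel = ln(0.221/0.191)/(2πk) = 0.1459/(2π·48.8) = 4.758×10^-4 m·K/W
  R'_mineral wool = ln(0.394/0.221)/(2πk) = 0.5782/(2π·0.0330) = 2.789 m·K/W
  R'_conv,out = 1/(2πr h) = 1/(2π·0.394·10.1) = 0.03999 m·K/W
ΣR = 4.758×10^-4 + 2.789 + 0.03999 = 2.829 m·K/W
Q' = ΔT/ΣR = (508 °C − 15.2 °C)/2.829 = 174 W/m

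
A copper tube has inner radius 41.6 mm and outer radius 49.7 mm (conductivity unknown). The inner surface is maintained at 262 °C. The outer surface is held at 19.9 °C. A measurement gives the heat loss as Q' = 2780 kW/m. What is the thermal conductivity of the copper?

ΣR = ΔT/Q' = |262 − 19.9|/2.78×10^6 = 8.709×10^-5 m·K/W
ln(r₂/r₁)/(2πk) = 8.709×10^-5 ⇒ k = 0.1779/(2π·8.709×10^-5) = 325 W/m·K

k = 325 W/m·K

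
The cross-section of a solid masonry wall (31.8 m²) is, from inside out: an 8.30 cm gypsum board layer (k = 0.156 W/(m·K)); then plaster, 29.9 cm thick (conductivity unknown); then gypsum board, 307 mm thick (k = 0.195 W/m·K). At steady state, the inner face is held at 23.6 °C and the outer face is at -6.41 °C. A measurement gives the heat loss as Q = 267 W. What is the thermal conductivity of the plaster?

k = 0.204 W/m·K

ΣR = ΔT/Q = |23.6 − -6.41|/267 = 0.1124 K/W
Known resistances:
  R_gypsum board = L/(kA) = 0.0830/(0.156·31.8) = 0.01673 K/W
  R_gypsum board = L/(kA) = 0.307/(0.195·31.8) = 0.04951 K/W
R_plaster = ΣR − ΣR_known = 0.1124 − 0.06624 = 0.04616 K/W
L/(kA) = 0.04616 ⇒ k = 0.299/(0.04616·31.8) = 0.204 W/m·K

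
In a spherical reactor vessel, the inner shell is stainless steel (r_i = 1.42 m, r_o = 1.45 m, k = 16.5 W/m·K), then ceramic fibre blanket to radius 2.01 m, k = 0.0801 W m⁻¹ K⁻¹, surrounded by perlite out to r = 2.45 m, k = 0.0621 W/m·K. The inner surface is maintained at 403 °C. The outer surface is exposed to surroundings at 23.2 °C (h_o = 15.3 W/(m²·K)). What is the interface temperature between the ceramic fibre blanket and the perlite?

T = 166 °C

Resistance network (inner→outer):
  R_stainless steel = (1/1.42 − 1/1.45)/(4πk) = 0.01457/(4π·16.5) = 7.027×10^-5 K/W
  R_ceramic fibre blanket = (1/1.45 − 1/2.01)/(4πk) = 0.1921/(4π·0.0801) = 0.1909 K/W
  R_perlite = (1/2.01 − 1/2.45)/(4πk) = 0.08935/(4π·0.0621) = 0.1145 K/W
  R_conv,out = 1/(4πr²h) = 1/(4π·2.45²·15.3) = 8.665×10^-4 K/W
ΣR = 7.027×10^-5 + 0.1909 + 0.1145 + 8.665×10^-4 = 0.3063 K/W
Q = ΔT/ΣR = (403 °C − 23.2 °C)/0.3063 = 1240 W
From the inner boundary to the ceramic fibre blanket/perlite interface, ΣR_partial = 0.1910 K/W.
T_interface = T_in − Q·ΣR_partial = 403 °C − (1240)(0.1910) = 166 °C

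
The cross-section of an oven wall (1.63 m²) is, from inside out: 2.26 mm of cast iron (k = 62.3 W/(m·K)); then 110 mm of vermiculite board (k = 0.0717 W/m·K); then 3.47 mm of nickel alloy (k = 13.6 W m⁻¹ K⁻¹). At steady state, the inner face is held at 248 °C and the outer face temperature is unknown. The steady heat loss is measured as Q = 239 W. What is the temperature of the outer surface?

T_out = 23.0 °C

Series resistances:
  R_cast iron = L/(kA) = 0.00226/(62.3·1.63) = 2.226×10^-5 K/W
  R_vermiculite board = L/(kA) = 0.110/(0.0717·1.63) = 0.9412 K/W
  R_nickel alloy = L/(kA) = 0.00347/(13.6·1.63) = 1.565×10^-4 K/W
ΣR = 0.9414 K/W
ΔT = Q·ΣR = 239 × 0.9414 = 225.0 K
Heat flows outward, so T_out = T_in − ΔT = 248 − 225.0 = 23.0 °C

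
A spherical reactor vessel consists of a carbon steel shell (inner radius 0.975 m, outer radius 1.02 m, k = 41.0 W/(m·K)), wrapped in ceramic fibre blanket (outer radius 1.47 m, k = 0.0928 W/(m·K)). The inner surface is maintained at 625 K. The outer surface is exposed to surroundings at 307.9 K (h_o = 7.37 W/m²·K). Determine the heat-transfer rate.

Series thermal resistances, inner to outer:
  R_carbon steel = (1/0.975 − 1/1.02)/(4πk) = 0.04525/(4π·41.0) = 8.782×10^-5 K/W
  R_ceramic fibre blanket = (1/1.02 − 1/1.47)/(4πk) = 0.3001/(4π·0.0928) = 0.2574 K/W
  R_conv,out = 1/(4πr²h) = 1/(4π·1.47²·7.37) = 0.004997 K/W
ΣR = 8.782×10^-5 + 0.2574 + 0.004997 = 0.2625 K/W
Q = ΔT/ΣR = (625 K − 307.9 K)/0.2625 = 1210 W

Q = 1210 W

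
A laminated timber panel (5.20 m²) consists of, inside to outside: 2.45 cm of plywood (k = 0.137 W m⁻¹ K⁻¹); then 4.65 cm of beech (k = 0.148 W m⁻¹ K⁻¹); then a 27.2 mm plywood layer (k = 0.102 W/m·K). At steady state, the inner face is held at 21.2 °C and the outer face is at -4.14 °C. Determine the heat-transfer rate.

Series thermal resistances, inner to outer:
  R_plywood = L/(kA) = 0.0245/(0.137·5.20) = 0.03439 K/W
  R_beech = L/(kA) = 0.0465/(0.148·5.20) = 0.06042 K/W
  R_plywood = L/(kA) = 0.0272/(0.102·5.20) = 0.05128 K/W
ΣR = 0.03439 + 0.06042 + 0.05128 = 0.1461 K/W
Q = ΔT/ΣR = (21.2 °C − -4.14 °C)/0.1461 = 173 W

Q = 173 W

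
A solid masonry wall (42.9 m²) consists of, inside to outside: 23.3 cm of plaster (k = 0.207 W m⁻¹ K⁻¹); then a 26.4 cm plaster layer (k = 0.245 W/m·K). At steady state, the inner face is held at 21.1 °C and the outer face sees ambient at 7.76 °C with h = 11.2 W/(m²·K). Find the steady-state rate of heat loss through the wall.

Treat each layer as a resistance in series:
  R_plaster = L/(kA) = 0.233/(0.207·42.9) = 0.02624 K/W
  R_plaster = L/(kA) = 0.264/(0.245·42.9) = 0.02512 K/W
  R_conv,out = 1/(hA) = 1/(11.2·42.9) = 0.002081 K/W
ΣR = 0.02624 + 0.02512 + 0.002081 = 0.05344 K/W
Q = ΔT/ΣR = (21.1 °C − 7.76 °C)/0.05344 = 250 W

Q = 250 W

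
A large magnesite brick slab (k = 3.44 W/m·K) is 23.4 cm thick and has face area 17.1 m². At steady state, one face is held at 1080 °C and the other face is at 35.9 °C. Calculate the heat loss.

Q = 2.62×10^5 W

Q = kA·ΔT/L = 3.44 × 17.1 × |1080 °C − 35.9 °C| / 0.234 = 2.62×10^5 W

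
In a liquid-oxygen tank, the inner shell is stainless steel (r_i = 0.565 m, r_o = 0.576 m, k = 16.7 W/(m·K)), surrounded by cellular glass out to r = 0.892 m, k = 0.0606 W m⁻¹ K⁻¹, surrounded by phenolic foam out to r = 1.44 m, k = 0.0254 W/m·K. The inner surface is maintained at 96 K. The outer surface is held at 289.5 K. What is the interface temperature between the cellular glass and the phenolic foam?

T = 169 K

Series thermal resistances, inner to outer:
  R_stainless steel = (1/0.565 − 1/0.576)/(4πk) = 0.03380/(4π·16.7) = 1.611×10^-4 K/W
  R_cellular glass = (1/0.576 − 1/0.892)/(4πk) = 0.6150/(4π·0.0606) = 0.8076 K/W
  R_phenolic foam = (1/0.892 − 1/1.44)/(4πk) = 0.4266/(4π·0.0254) = 1.337 K/W
ΣR = 1.611×10^-4 + 0.8076 + 1.337 = 2.145 K/W
Q = ΔT/ΣR = (96 K − 289.5 K)/2.145 = -90.21 W
From the inner boundary to the cellular glass/phenolic foam interface, ΣR_partial = 0.8078 K/W.
T_interface = T_in − Q·ΣR_partial = 96 K − (-90.21)(0.8078) = 169 K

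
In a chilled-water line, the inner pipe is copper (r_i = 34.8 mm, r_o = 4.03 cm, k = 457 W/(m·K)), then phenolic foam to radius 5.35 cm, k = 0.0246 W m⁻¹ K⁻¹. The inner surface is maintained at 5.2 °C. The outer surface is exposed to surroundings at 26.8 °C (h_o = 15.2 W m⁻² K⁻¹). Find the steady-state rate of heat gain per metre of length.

Q' = 10.6 W/m

Series thermal resistances, inner to outer:
  R'_copper = ln(0.0403/0.0348)/(2πk) = 0.1467/(2π·457) = 5.110×10^-5 m·K/W
  R'_phenolic foam = ln(0.0535/0.0403)/(2πk) = 0.2833/(2π·0.0246) = 1.833 m·K/W
  R'_conv,out = 1/(2πr h) = 1/(2π·0.0535·15.2) = 0.1957 m·K/W
ΣR = 5.110×10^-5 + 1.833 + 0.1957 = 2.029 m·K/W
Q' = ΔT/ΣR = (5.2 °C − 26.8 °C)/2.029 = -10.6 W/m
(Negative Q' ⇒ heat flows inward; heat gain = 10.6 W/m.)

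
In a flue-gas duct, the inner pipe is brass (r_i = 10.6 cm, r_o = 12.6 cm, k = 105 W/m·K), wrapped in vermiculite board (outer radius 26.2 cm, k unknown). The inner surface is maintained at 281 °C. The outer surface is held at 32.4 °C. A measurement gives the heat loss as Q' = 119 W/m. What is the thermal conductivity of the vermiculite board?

k = 0.0558 W/m·K

ΣR = ΔT/Q' = |281 − 32.4|/119 = 2.089 m·K/W
Known resistances:
  R'_brass = ln(0.126/0.106)/(2πk) = 0.1728/(2π·105) = 2.620×10^-4 m·K/W
R_vermiculite board = ΣR − ΣR_known = 2.089 − 2.620×10^-4 = 2.089 m·K/W
ln(r₂/r₁)/(2πk) = 2.089 ⇒ k = 0.7321/(2π·2.089) = 0.0558 W/m·K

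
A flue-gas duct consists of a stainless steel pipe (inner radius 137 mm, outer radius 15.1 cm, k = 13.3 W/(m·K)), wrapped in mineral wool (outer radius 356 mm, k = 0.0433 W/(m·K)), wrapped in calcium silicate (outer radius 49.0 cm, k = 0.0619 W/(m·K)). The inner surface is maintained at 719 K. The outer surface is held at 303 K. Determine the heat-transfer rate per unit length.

Q' = 105 W/m

Resistance network (inner→outer):
  R'_stainless steel = ln(0.151/0.137)/(2πk) = 0.09730/(2π·13.3) = 0.001164 m·K/W
  R'_mineral wool = ln(0.356/0.151)/(2πk) = 0.8577/(2π·0.0433) = 3.152 m·K/W
  R'_calcium silicate = ln(0.490/0.356)/(2πk) = 0.3195/(2π·0.0619) = 0.8214 m·K/W
ΣR = 0.001164 + 3.152 + 0.8214 = 3.975 m·K/W
Q' = ΔT/ΣR = (719 K − 303 K)/3.975 = 105 W/m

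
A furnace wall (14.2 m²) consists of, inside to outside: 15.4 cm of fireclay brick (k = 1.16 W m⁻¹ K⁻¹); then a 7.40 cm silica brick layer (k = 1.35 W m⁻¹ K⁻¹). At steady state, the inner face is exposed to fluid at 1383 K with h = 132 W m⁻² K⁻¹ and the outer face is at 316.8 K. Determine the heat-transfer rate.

Resistance network (inner→outer):
  R_conv,in = 1/(hA) = 1/(132·14.2) = 5.335×10^-4 K/W
  R_fireclay brick = L/(kA) = 0.154/(1.16·14.2) = 0.009349 K/W
  R_silica brick = L/(kA) = 0.0740/(1.35·14.2) = 0.003860 K/W
ΣR = 5.335×10^-4 + 0.009349 + 0.003860 = 0.01374 K/W
Q = ΔT/ΣR = (1383 K − 316.8 K)/0.01374 = 77600 W

Q = 77.6 kW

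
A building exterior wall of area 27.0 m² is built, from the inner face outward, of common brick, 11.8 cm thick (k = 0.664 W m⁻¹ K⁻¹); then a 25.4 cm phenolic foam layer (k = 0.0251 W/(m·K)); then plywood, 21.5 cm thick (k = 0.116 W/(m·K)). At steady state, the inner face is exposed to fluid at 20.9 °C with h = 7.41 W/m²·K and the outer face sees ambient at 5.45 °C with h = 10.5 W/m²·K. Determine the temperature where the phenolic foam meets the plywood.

Resistance network (inner→outer):
  R_conv,in = 1/(hA) = 1/(7.41·27.0) = 0.004998 K/W
  R_common brick = L/(kA) = 0.118/(0.664·27.0) = 0.006582 K/W
  R_phenolic foam = L/(kA) = 0.254/(0.0251·27.0) = 0.3748 K/W
  R_plywood = L/(kA) = 0.215/(0.116·27.0) = 0.06865 K/W
  R_conv,out = 1/(hA) = 1/(10.5·27.0) = 0.003527 K/W
ΣR = 0.004998 + 0.006582 + 0.3748 + 0.06865 + 0.003527 = 0.4586 K/W
Q = ΔT/ΣR = (20.9 °C − 5.45 °C)/0.4586 = 33.69 W
From the inner boundary to the phenolic foam/plywood interface, ΣR_partial = 0.3864 K/W.
T_interface = T_in − Q·ΣR_partial = 20.9 °C − (33.69)(0.3864) = 7.88 °C

T = 7.88 °C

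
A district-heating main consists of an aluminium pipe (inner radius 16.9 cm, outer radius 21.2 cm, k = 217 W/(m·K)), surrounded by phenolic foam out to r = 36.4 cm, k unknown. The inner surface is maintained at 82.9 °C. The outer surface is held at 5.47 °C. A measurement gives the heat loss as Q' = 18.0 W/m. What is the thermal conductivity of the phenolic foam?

k = 0.0200 W/m·K

ΣR = ΔT/Q' = |82.9 − 5.47|/18.0 = 4.302 m·K/W
Known resistances:
  R'_aluminium = ln(0.212/0.169)/(2πk) = 0.2267/(2π·217) = 1.663×10^-4 m·K/W
R_phenolic foam = ΣR − ΣR_known = 4.302 − 1.663×10^-4 = 4.302 m·K/W
ln(r₂/r₁)/(2πk) = 4.302 ⇒ k = 0.5406/(2π·4.302) = 0.0200 W/m·K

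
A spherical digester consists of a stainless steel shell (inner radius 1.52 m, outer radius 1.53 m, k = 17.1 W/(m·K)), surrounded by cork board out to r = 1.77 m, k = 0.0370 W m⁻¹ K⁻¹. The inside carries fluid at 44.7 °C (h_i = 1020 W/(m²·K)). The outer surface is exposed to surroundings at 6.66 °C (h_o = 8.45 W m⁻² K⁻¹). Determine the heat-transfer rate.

Treat each layer as a resistance in series:
  R_conv,in = 1/(4πr²h) = 1/(4π·1.52²·1020) = 3.377×10^-5 K/W
  R_stainless steel = (1/1.52 − 1/1.53)/(4πk) = 0.004300/(4π·17.1) = 2.001×10^-5 K/W
  R_cork board = (1/1.53 − 1/1.77)/(4πk) = 0.08862/(4π·0.0370) = 0.1906 K/W
  R_conv,out = 1/(4πr²h) = 1/(4π·1.77²·8.45) = 0.003006 K/W
ΣR = 3.377×10^-5 + 2.001×10^-5 + 0.1906 + 0.003006 = 0.1937 K/W
Q = ΔT/ΣR = (44.7 °C − 6.66 °C)/0.1937 = 196 W

Q = 196 W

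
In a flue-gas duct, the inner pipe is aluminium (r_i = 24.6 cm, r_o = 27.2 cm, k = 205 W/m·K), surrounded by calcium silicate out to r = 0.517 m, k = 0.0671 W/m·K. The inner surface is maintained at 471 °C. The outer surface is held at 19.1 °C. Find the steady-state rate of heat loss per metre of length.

Q' = 297 W/m

Series thermal resistances, inner to outer:
  R'_aluminium = ln(0.272/0.246)/(2πk) = 0.1005/(2π·205) = 7.800×10^-5 m·K/W
  R'_calcium silicate = ln(0.517/0.272)/(2πk) = 0.6422/(2π·0.0671) = 1.523 m·K/W
ΣR = 7.800×10^-5 + 1.523 = 1.523 m·K/W
Q' = ΔT/ΣR = (471 °C − 19.1 °C)/1.523 = 297 W/m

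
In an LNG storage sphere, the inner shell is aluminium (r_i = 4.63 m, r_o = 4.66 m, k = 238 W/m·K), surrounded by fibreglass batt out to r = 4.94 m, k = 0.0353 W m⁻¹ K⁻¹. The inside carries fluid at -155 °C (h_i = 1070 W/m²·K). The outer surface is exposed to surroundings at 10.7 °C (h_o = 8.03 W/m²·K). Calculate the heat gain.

Series thermal resistances, inner to outer:
  R_conv,in = 1/(4πr²h) = 1/(4π·4.63²·1070) = 3.469×10^-6 K/W
  R_aluminium = (1/4.63 − 1/4.66)/(4πk) = 0.001390/(4π·238) = 4.649×10^-7 K/W
  R_fibreglass batt = (1/4.66 − 1/4.94)/(4πk) = 0.01216/(4π·0.0353) = 0.02742 K/W
  R_conv,out = 1/(4πr²h) = 1/(4π·4.94²·8.03) = 4.061×10^-4 K/W
ΣR = 3.469×10^-6 + 4.649×10^-7 + 0.02742 + 4.061×10^-4 = 0.02783 K/W
Q = ΔT/ΣR = (-155 °C − 10.7 °C)/0.02783 = -5950 W
(Negative Q ⇒ heat flows inward; heat gain = 5950 W.)

Q = 5950 W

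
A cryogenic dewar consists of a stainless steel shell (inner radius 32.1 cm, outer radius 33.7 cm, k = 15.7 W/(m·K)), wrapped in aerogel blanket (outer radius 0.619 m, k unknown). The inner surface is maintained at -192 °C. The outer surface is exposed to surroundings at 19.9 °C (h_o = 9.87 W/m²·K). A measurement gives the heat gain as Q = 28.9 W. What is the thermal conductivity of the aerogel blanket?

ΣR = ΔT/Q = |-192 − 19.9|/28.9 = 7.332 K/W
Known resistances:
  R_stainless steel = (1/0.321 − 1/0.337)/(4πk) = 0.1479/(4π·15.7) = 7.497×10^-4 K/W
  R_conv,out = 1/(4πr²h) = 1/(4π·0.619²·9.87) = 0.02104 K/W
R_aerogel blanket = ΣR − ΣR_known = 7.332 − 0.02179 = 7.310 K/W
(1/r₁−1/r₂)/(4πk) = 7.310 ⇒ k = 1.352/(4π·7.310) = 0.0147 W/m·K

k = 0.0147 W/m·K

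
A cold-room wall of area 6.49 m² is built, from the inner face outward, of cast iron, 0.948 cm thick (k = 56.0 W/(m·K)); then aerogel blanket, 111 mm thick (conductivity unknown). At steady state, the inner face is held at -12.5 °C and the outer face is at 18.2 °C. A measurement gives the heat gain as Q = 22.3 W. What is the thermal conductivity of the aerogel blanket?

k = 0.0124 W/m·K

ΣR = ΔT/Q = |-12.5 − 18.2|/22.3 = 1.377 K/W
Known resistances:
  R_cast iron = L/(kA) = 0.00948/(56.0·6.49) = 2.608×10^-5 K/W
R_aerogel blanket = ΣR − ΣR_known = 1.377 − 2.608×10^-5 = 1.377 K/W
L/(kA) = 1.377 ⇒ k = 0.111/(1.377·6.49) = 0.0124 W/m·K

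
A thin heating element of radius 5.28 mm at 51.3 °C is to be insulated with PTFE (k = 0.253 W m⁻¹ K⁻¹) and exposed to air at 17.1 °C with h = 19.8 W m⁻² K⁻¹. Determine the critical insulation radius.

For a cylinder, r_cr = k_ins/h = 0.253/19.8 = 0.0128 m = 1.28 cm

r_cr = 1.28 cm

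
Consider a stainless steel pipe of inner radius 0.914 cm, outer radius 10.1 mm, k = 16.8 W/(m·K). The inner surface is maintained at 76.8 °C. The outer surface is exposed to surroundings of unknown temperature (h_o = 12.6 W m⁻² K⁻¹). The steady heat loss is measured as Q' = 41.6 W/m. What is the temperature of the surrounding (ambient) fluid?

T_out = 24.7 °C

Series resistances:
  R'_stainless steel = ln(0.0101/0.00914)/(2πk) = 0.09988/(2π·16.8) = 9.462×10^-4 m·K/W
  R'_conv,out = 1/(2πr h) = 1/(2π·0.0101·12.6) = 1.251 m·K/W
ΣR = 1.252 m·K/W
ΔT = Q'·ΣR = 41.6 × 1.252 = 52.08 K
Heat flows outward, so T_out = T_in − ΔT = 76.8 − 52.08 = 24.7 °C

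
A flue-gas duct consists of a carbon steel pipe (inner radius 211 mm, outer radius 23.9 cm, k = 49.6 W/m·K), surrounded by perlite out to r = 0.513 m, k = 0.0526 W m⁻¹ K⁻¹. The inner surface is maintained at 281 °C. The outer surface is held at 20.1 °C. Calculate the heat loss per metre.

Q' = 113 W/m

Treat each layer as a resistance in series:
  R'_carbon steel = ln(0.239/0.211)/(2πk) = 0.1246/(2π·49.6) = 3.998×10^-4 m·K/W
  R'_perlite = ln(0.513/0.239)/(2πk) = 0.7638/(2π·0.0526) = 2.311 m·K/W
ΣR = 3.998×10^-4 + 2.311 = 2.311 m·K/W
Q' = ΔT/ΣR = (281 °C − 20.1 °C)/2.311 = 113 W/m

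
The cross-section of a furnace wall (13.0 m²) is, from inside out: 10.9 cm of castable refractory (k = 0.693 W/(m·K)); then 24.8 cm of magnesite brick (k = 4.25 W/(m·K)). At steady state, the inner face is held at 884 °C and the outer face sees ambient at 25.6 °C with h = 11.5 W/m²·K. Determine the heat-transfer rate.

Q = 36.9 kW

Series thermal resistances, inner to outer:
  R_castable refractory = L/(kA) = 0.109/(0.693·13.0) = 0.01210 K/W
  R_magnesite brick = L/(kA) = 0.248/(4.25·13.0) = 0.004489 K/W
  R_conv,out = 1/(hA) = 1/(11.5·13.0) = 0.006689 K/W
ΣR = 0.01210 + 0.004489 + 0.006689 = 0.02328 K/W
Q = ΔT/ΣR = (884 °C − 25.6 °C)/0.02328 = 36900 W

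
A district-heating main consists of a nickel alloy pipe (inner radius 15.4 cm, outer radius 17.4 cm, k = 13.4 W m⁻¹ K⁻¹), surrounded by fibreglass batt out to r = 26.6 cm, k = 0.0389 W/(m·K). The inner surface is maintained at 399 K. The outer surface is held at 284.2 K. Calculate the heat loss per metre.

Treat each layer as a resistance in series:
  R'_nickel alloy = ln(0.174/0.154)/(2πk) = 0.1221/(2π·13.4) = 0.001450 m·K/W
  R'_fibreglass batt = ln(0.266/0.174)/(2πk) = 0.4244/(2π·0.0389) = 1.737 m·K/W
ΣR = 0.001450 + 1.737 = 1.738 m·K/W
Q' = ΔT/ΣR = (399 K − 284.2 K)/1.738 = 66.1 W/m

Q' = 66.1 W/m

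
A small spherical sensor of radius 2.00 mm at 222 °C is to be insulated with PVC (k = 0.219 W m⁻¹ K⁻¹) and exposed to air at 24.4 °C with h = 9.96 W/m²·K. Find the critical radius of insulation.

For a sphere, r_cr = 2k_ins/h = 2·0.219/9.96 = 0.0440 m = 4.40 cm

r_cr = 4.40 cm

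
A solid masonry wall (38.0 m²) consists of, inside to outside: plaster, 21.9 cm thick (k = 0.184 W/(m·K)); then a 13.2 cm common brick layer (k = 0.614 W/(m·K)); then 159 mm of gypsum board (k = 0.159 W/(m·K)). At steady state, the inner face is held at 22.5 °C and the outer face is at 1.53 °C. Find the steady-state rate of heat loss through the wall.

Resistance network (inner→outer):
  R_plaster = L/(kA) = 0.219/(0.184·38.0) = 0.03132 K/W
  R_common brick = L/(kA) = 0.132/(0.614·38.0) = 0.005657 K/W
  R_gypsum board = L/(kA) = 0.159/(0.159·38.0) = 0.02632 K/W
ΣR = 0.03132 + 0.005657 + 0.02632 = 0.06330 K/W
Q = ΔT/ΣR = (22.5 °C − 1.53 °C)/0.06330 = 331 W

Q = 331 W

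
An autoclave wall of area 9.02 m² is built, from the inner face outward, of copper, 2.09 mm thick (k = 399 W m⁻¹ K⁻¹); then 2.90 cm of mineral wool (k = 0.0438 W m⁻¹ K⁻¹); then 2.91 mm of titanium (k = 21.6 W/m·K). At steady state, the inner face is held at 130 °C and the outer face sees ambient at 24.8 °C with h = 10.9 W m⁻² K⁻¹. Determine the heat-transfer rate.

Q = 1260 W

Series thermal resistances, inner to outer:
  R_copper = L/(kA) = 0.00209/(399·9.02) = 5.807×10^-7 K/W
  R_mineral wool = L/(kA) = 0.0290/(0.0438·9.02) = 0.07340 K/W
  R_titanium = L/(kA) = 0.00291/(21.6·9.02) = 1.494×10^-5 K/W
  R_conv,out = 1/(hA) = 1/(10.9·9.02) = 0.01017 K/W
ΣR = 5.807×10^-7 + 0.07340 + 1.494×10^-5 + 0.01017 = 0.08359 K/W
Q = ΔT/ΣR = (130 °C − 24.8 °C)/0.08359 = 1260 W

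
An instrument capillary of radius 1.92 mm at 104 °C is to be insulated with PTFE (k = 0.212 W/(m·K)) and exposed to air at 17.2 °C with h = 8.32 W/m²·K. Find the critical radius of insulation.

r_cr = 2.55 cm

For a cylinder, r_cr = k_ins/h = 0.212/8.32 = 0.0255 m = 2.55 cm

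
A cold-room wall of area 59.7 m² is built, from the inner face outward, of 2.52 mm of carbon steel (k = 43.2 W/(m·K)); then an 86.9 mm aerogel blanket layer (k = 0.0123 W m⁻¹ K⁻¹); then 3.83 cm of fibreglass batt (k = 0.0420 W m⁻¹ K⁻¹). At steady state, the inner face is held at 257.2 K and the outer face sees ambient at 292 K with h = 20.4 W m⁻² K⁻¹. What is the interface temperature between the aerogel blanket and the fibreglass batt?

T = 287.8 K

Resistance network (inner→outer):
  R_carbon steel = L/(kA) = 0.00252/(43.2·59.7) = 9.771×10^-7 K/W
  R_aerogel blanket = L/(kA) = 0.0869/(0.0123·59.7) = 0.1183 K/W
  R_fibreglass batt = L/(kA) = 0.0383/(0.0420·59.7) = 0.01527 K/W
  R_conv,out = 1/(hA) = 1/(20.4·59.7) = 8.211×10^-4 K/W
ΣR = 9.771×10^-7 + 0.1183 + 0.01527 + 8.211×10^-4 = 0.1344 K/W
Q = ΔT/ΣR = (257.2 K − 292 K)/0.1344 = -258.9 W
From the inner boundary to the aerogel blanket/fibreglass batt interface, ΣR_partial = 0.1183 K/W.
T_interface = T_in − Q·ΣR_partial = 257.2 K − (-258.9)(0.1183) = 287.8 K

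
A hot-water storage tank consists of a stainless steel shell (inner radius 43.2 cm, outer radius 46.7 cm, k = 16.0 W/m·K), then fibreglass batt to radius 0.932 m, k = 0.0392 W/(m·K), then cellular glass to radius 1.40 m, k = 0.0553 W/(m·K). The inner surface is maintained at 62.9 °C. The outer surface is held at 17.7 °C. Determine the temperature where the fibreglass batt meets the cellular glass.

T = 26.4 °C

Resistance network (inner→outer):
  R_stainless steel = (1/0.432 − 1/0.467)/(4πk) = 0.1735/(4π·16.0) = 8.629×10^-4 K/W
  R_fibreglass batt = (1/0.467 − 1/0.932)/(4πk) = 1.068/(4π·0.0392) = 2.169 K/W
  R_cellular glass = (1/0.932 − 1/1.40)/(4πk) = 0.3587/(4π·0.0553) = 0.5161 K/W
ΣR = 8.629×10^-4 + 2.169 + 0.5161 = 2.686 K/W
Q = ΔT/ΣR = (62.9 °C − 17.7 °C)/2.686 = 16.83 W
From the inner boundary to the fibreglass batt/cellular glass interface, ΣR_partial = 2.170 K/W.
T_interface = T_in − Q·ΣR_partial = 62.9 °C − (16.83)(2.170) = 26.4 °C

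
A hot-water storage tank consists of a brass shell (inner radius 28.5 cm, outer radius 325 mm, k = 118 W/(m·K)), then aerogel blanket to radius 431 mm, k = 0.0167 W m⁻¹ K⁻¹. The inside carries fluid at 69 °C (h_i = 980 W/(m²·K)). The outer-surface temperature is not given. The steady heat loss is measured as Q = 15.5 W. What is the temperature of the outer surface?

Sum the resistances:
  R_conv,in = 1/(4πr²h) = 1/(4π·0.285²·980) = 9.997×10^-4 K/W
  R_brass = (1/0.285 − 1/0.325)/(4πk) = 0.4318/(4π·118) = 2.912×10^-4 K/W
  R_aerogel blanket = (1/0.325 − 1/0.431)/(4πk) = 0.7567/(4π·0.0167) = 3.606 K/W
ΣR = 3.607 K/W
ΔT = Q·ΣR = 15.5 × 3.607 = 55.91 K
Heat flows outward, so T_out = T_in − ΔT = 69 − 55.91 = 13.1 °C

T_out = 13.1 °C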